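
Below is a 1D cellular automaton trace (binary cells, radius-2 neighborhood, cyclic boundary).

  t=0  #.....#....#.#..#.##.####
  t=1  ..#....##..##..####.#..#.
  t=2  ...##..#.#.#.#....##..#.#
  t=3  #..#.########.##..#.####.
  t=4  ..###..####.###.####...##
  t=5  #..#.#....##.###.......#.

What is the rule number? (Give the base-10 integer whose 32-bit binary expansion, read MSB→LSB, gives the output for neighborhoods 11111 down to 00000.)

2925874528

  ##### -> #   bit 31 = 1  t=0,i=23
  ####. -> .   bit 30 = 0  t=0,i=24
  ###.# -> #   bit 29 = 1  t=1,i=18
  ###.. -> .   bit 28 = 0  t=0,i=0
  ##.## -> #   bit 27 = 1  t=0,i=20
  ##.#. -> #   bit 26 = 1  t=1,i=19
  ##..# -> #   bit 25 = 1  t=1,i=9
  ##... -> .   bit 24 = 0  t=0,i=1
  #.### -> .   bit 23 = 0  t=0,i=21
  #.##. -> #   bit 22 = 1  t=0,i=18
  #.#.# -> #   bit 21 = 1  t=2,i=9
  #.#.. -> .   bit 20 = 0  t=0,i=13
  #..## -> .   bit 19 = 0  t=1,i=10
  #..#. -> #   bit 18 = 1  t=0,i=15
  #...# -> .   bit 17 = 0  t=1,i=0
  #.... -> #   bit 16 = 1  t=0,i=2
  .#### -> .   bit 15 = 0  t=0,i=22
  .###. -> #   bit 14 = 1  t=4,i=3
  .##.# -> .   bit 13 = 0  t=0,i=19
  .##.. -> .   bit 12 = 0  t=1,i=8
  .#.## -> #   bit 11 = 1  t=0,i=17
  .#.#. -> #   bit 10 = 1  t=0,i=12
  .#..# -> .   bit 9 = 0  t=0,i=14
  .#... -> #   bit 8 = 1  t=0,i=7
  ..### -> .   bit 7 = 0  t=1,i=15
  ..##. -> #   bit 6 = 1  t=1,i=7
  ..#.# -> #   bit 5 = 1  t=0,i=11
  ..#.. -> .   bit 4 = 0  t=0,i=6
  ...## -> .   bit 3 = 0  t=1,i=6
  ...#. -> .   bit 2 = 0  t=0,i=5
  ....# -> .   bit 1 = 0  t=0,i=4
  ..... -> .   bit 0 = 0  t=0,i=3
  bits 10101110011001010100110101100000 = 2925874528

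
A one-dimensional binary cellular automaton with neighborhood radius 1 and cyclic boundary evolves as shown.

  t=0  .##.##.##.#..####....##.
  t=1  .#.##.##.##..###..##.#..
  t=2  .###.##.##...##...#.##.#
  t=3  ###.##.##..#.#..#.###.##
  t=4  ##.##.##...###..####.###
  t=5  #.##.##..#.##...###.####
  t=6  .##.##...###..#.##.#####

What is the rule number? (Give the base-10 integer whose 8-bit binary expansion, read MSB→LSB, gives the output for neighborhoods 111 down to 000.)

173

  nb ###: next=#  (t=0,i=14, bit7=1)
  nb ##.: next=.  (t=0,i=2, bit6=0)
  nb #.#: next=#  (t=0,i=3, bit5=1)
  nb #..: next=.  (t=0,i=11, bit4=0)
  nb .##: next=#  (t=0,i=1, bit3=1)
  nb .#.: next=#  (t=0,i=10, bit2=1)
  nb ..#: next=.  (t=0,i=0, bit1=0)
  nb ...: next=#  (t=0,i=18, bit0=1)
  bits 10101101 = 173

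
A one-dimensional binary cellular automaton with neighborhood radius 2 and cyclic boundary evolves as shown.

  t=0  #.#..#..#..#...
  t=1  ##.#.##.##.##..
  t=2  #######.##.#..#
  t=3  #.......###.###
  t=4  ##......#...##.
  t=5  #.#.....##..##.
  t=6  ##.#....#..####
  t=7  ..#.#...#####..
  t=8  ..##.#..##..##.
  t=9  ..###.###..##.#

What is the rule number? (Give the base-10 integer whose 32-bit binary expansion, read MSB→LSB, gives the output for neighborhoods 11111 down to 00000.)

  ##### -> .   bit 31 = 0  t=2,i=1
  ####. -> .   bit 30 = 0  t=2,i=5
  ###.# -> .   bit 29 = 0  t=2,i=6
  ###.. -> #   bit 28 = 1  t=3,i=0
  ##.## -> .   bit 27 = 0  t=1,i=7
  ##.#. -> #   bit 26 = 1  t=1,i=2
  ##..# -> .   bit 25 = 0  t=1,i=13
  ##... -> #   bit 24 = 1  t=3,i=1
  #.### -> #   bit 23 = 1  t=3,i=12
  #.##. -> #   bit 22 = 1  t=1,i=5
  #.#.# -> #   bit 21 = 1  t=1,i=3
  #.#.. -> .   bit 20 = 0  t=0,i=2
  #..## -> #   bit 19 = 1  t=1,i=14
  #..#. -> .   bit 18 = 0  t=0,i=4
  #...# -> .   bit 17 = 0  t=0,i=13
  #.... -> .   bit 16 = 0  t=3,i=2
  .#### -> #   bit 15 = 1  t=2,i=0
  .###. -> .   bit 14 = 0  t=3,i=9
  .##.# -> #   bit 13 = 1  t=1,i=1
  .##.. -> .   bit 12 = 0  t=1,i=12
  .#.## -> #   bit 11 = 1  t=1,i=4
  .#.#. -> #   bit 10 = 1  t=0,i=1
  .#..# -> #   bit 9 = 1  t=0,i=3
  .#... -> #   bit 8 = 1  t=0,i=12
  ..### -> #   bit 7 = 1  t=2,i=14
  ..##. -> #   bit 6 = 1  t=1,i=0
  ..#.# -> #   bit 5 = 1  t=0,i=0
  ..#.. -> #   bit 4 = 1  t=0,i=5
  ...## -> .   bit 3 = 0  t=3,i=7
  ...#. -> .   bit 2 = 0  t=0,i=14
  ....# -> .   bit 1 = 0  t=3,i=6
  ..... -> .   bit 0 = 0  t=3,i=3
  bits 00010101111010001010111111110000 = 367570928

367570928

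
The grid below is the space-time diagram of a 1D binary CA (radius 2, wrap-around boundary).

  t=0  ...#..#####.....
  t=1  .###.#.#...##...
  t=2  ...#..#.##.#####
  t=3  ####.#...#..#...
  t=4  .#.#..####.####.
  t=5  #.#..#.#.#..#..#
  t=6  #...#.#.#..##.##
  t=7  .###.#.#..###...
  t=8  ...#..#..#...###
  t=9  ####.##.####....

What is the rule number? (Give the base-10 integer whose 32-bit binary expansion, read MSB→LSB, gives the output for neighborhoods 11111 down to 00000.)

588232022

  #####|.  b31=0 t=0,i=8
  ####.|.  b30=0 t=0,i=9
  ###.#|#  b29=1 t=1,i=3
  ###..|.  b28=0 t=0,i=10
  ##.##|.  b27=0 t=2,i=10
  ##.#.|.  b26=0 t=1,i=4
  ##..#|#  b25=1 t=4,i=15
  ##...|#  b24=1 t=0,i=11
  #.###|.  b23=0 t=2,i=11
  #.##.|.  b22=0 t=2,i=8
  #.#.#|.  b21=0 t=1,i=5
  #.#..|.  b20=0 t=1,i=7
  #..##|#  b19=1 t=0,i=5
  #..#.|#  b18=1 t=2,i=5
  #...#|#  b17=1 t=1,i=9
  #....|#  b16=1 t=0,i=12
  .####|#  b15=1 t=0,i=7
  .###.|.  b14=0 t=1,i=2
  .##.#|#  b13=1 t=2,i=9
  .##..|#  b12=1 t=1,i=12
  .#.##|.  b11=0 t=2,i=7
  .#.#.|#  b10=1 t=1,i=6
  .#..#|.  b9=0 t=0,i=4
  .#...|#  b8=1 t=1,i=8
  ..###|.  b7=0 t=0,i=6
  ..##.|#  b6=1 t=1,i=11
  ..#.#|.  b5=0 t=2,i=6
  ..#..|#  b4=1 t=0,i=3
  ...##|.  b3=0 t=1,i=0
  ...#.|#  b2=1 t=0,i=2
  ....#|#  b1=1 t=0,i=1
  .....|.  b0=0 t=0,i=0
  bits 00100011000011111011010101010110 = 588232022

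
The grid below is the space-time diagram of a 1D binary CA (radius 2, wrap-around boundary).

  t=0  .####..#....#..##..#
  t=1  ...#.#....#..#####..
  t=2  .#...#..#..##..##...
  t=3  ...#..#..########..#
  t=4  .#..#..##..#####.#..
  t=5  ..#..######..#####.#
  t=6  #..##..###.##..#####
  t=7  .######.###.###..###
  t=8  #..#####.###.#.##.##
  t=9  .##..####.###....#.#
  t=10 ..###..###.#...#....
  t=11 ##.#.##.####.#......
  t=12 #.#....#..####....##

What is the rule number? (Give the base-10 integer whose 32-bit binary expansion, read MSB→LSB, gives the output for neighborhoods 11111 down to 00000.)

  #####|#  b31=1 t=1,i=15
  ####.|#  b30=1 t=0,i=3
  ###.#|#  b29=1 t=4,i=15
  ###..|.  b28=0 t=0,i=4
  ##.##|#  b27=1 t=6,i=10
  ##.#.|#  b26=1 t=4,i=16
  ##..#|#  b25=1 t=0,i=5
  ##...|.  b24=0 t=1,i=18
  #.###|.  b23=0 t=0,i=1
  #.##.|.  b22=0 t=6,i=11
  #.#.#|.  b21=0 t=8,i=13
  #.#..|#  b20=1 t=1,i=5
  #..##|#  b19=1 t=0,i=14
  #..#.|.  b18=0 t=0,i=6
  #...#|#  b17=1 t=2,i=3
  #....|.  b16=0 t=0,i=9
  .####|.  b15=0 t=0,i=2
  .###.|#  b14=1 t=6,i=8
  .##.#|.  b13=0 t=8,i=16
  .##..|#  b12=1 t=0,i=16
  .#.##|.  b11=0 t=0,i=0
  .#.#.|.  b10=0 t=1,i=4
  .#..#|#  b9=1 t=0,i=13
  .#...|.  b8=0 t=0,i=8
  ..###|.  b7=0 t=1,i=13
  ..##.|#  b6=1 t=0,i=15
  ..#.#|.  b5=0 t=0,i=19
  ..#..|.  b4=0 t=0,i=7
  ...##|#  b3=1 t=10,i=1
  ...#.|.  b2=0 t=0,i=11
  ....#|#  b1=1 t=0,i=10
  .....|.  b0=0 t=1,i=0
  bits 11101110000110100101001001001010 = 3994702410

3994702410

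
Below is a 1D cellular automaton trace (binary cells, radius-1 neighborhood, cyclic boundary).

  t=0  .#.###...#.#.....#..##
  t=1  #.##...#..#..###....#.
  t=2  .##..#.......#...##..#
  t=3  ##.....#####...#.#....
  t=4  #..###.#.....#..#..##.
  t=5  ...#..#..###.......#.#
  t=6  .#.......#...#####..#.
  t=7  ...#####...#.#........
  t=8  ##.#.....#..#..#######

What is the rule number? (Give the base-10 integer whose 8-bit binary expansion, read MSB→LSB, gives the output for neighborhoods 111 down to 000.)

41

  [7] ### => .  t=0,i=4
  [6] ##. => .  t=0,i=5
  [5] #.# => #  t=0,i=0
  [4] #.. => .  t=0,i=6
  [3] .## => #  t=0,i=3
  [2] .#. => .  t=0,i=1
  [1] ..# => .  t=0,i=8
  [0] ... => #  t=0,i=7
  bits 00101001 = 41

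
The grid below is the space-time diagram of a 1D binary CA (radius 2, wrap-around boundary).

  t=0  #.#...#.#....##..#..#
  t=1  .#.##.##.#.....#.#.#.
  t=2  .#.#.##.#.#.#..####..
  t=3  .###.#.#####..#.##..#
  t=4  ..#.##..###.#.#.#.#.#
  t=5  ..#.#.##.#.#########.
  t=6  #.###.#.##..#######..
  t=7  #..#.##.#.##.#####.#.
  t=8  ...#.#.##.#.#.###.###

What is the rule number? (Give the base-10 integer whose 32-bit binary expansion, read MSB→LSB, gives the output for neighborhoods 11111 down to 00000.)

3463103793

  nb #####: next=#  (t=3,i=9, bit31=1)
  nb ####.: next=#  (t=2,i=17, bit30=1)
  nb ###.#: next=.  (t=3,i=3, bit29=0)
  nb ###..: next=.  (t=2,i=18, bit28=0)
  nb ##.##: next=#  (t=1,i=5, bit27=1)
  nb ##.#.: next=#  (t=0,i=1, bit26=1)
  nb ##..#: next=#  (t=0,i=15, bit25=1)
  nb ##...: next=.  (t=2,i=19, bit24=0)
  nb #.###: next=.  (t=3,i=1, bit23=0)
  nb #.##.: next=#  (t=1,i=3, bit22=1)
  nb #.#.#: next=#  (t=1,i=17, bit21=1)
  nb #.#..: next=.  (t=0,i=2, bit20=0)
  nb #..##: next=#  (t=0,i=19, bit19=1)
  nb #..#.: next=.  (t=0,i=16, bit18=0)
  nb #...#: next=#  (t=0,i=4, bit17=1)
  nb #....: next=.  (t=0,i=10, bit16=0)
  nb .####: next=#  (t=2,i=16, bit15=1)
  nb .###.: next=#  (t=3,i=2, bit14=1)
  nb .##.#: next=.  (t=0,i=0, bit13=0)
  nb .##..: next=.  (t=0,i=14, bit12=0)
  nb .#.##: next=.  (t=1,i=2, bit11=0)
  nb .#.#.: next=#  (t=0,i=7, bit10=1)
  nb .#..#: next=.  (t=0,i=18, bit9=0)
  nb .#...: next=#  (t=0,i=3, bit8=1)
  nb ..###: next=.  (t=2,i=15, bit7=0)
  nb ..##.: next=.  (t=0,i=13, bit6=0)
  nb ..#.#: next=#  (t=0,i=6, bit5=1)
  nb ..#..: next=#  (t=0,i=17, bit4=1)
  nb ...##: next=.  (t=0,i=12, bit3=0)
  nb ...#.: next=.  (t=0,i=5, bit2=0)
  nb ....#: next=.  (t=0,i=11, bit1=0)
  nb .....: next=#  (t=1,i=12, bit0=1)
  bits 11001110011010101100010100110001 = 3463103793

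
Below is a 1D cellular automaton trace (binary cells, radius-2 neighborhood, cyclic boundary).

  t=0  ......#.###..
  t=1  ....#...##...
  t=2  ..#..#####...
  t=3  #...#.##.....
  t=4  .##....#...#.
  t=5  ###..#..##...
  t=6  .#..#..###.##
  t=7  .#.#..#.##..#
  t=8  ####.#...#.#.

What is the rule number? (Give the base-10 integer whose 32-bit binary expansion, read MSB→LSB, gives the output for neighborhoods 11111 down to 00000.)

  [31] ##### => #  t=2,i=7
  [30] ####. => .  t=2,i=8
  [29] ###.# => #  t=6,i=9
  [28] ###.. => .  t=0,i=10
  [27] ##.## => .  t=6,i=10
  [26] ##.#. => .  t=6,i=0
  [25] ##..# => .  t=5,i=3
  [24] ##... => .  t=0,i=11
  [23] #.### => #  t=0,i=8
  [22] #.##. => .  t=3,i=6
  [21] #.#.# => #  t=7,i=1
  [20] #.#.. => #  t=6,i=1
  [19] #..## => #  t=2,i=4
  [18] #..#. => #  t=5,i=4
  [17] #...# => #  t=1,i=6
  [16] #.... => .  t=0,i=12
  [15] .#### => #  t=2,i=6
  [14] .###. => #  t=0,i=9
  [13] .##.# => #  t=6,i=12
  [12] .##.. => #  t=1,i=9
  [11] .#.## => .  t=0,i=7
  [10] .#.#. => #  t=7,i=0
  [9] .#..# => .  t=2,i=3
  [8] .#... => #  t=1,i=5
  [7] ..### => .  t=2,i=5
  [6] ..##. => #  t=1,i=8
  [5] ..#.# => .  t=0,i=6
  [4] ..#.. => .  t=1,i=4
  [3] ...## => #  t=1,i=7
  [2] ...#. => .  t=0,i=5
  [1] ....# => #  t=0,i=4
  [0] ..... => .  t=0,i=0
  bits 10100000101111101111010101001010 = 2696869194

2696869194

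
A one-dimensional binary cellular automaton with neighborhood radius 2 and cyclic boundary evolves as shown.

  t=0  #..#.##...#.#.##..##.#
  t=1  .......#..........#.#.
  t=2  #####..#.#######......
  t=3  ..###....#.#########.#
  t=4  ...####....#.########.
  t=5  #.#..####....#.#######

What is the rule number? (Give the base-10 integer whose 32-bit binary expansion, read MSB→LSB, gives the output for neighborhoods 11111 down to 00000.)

4253106265

  nb #####: next=#  (t=2,i=2, bit31=1)
  nb ####.: next=#  (t=2,i=3, bit30=1)
  nb ###.#: next=#  (t=3,i=19, bit29=1)
  nb ###..: next=#  (t=2,i=4, bit28=1)
  nb ##.##: next=#  (t=0,i=20, bit27=1)
  nb ##.#.: next=#  (t=3,i=20, bit26=1)
  nb ##..#: next=.  (t=0,i=1, bit25=0)
  nb ##...: next=#  (t=0,i=7, bit24=1)
  nb #.###: next=#  (t=2,i=9, bit23=1)
  nb #.##.: next=.  (t=0,i=5, bit22=0)
  nb #.#.#: next=.  (t=0,i=12, bit21=0)
  nb #.#..: next=.  (t=1,i=20, bit20=0)
  nb #..##: next=.  (t=0,i=17, bit19=0)
  nb #..#.: next=.  (t=0,i=2, bit18=0)
  nb #...#: next=.  (t=0,i=8, bit17=0)
  nb #....: next=#  (t=1,i=0, bit16=1)
  nb .####: next=.  (t=2,i=1, bit15=0)
  nb .###.: next=#  (t=3,i=3, bit14=1)
  nb .##.#: next=.  (t=0,i=19, bit13=0)
  nb .##..: next=.  (t=0,i=0, bit12=0)
  nb .#.##: next=.  (t=0,i=4, bit11=0)
  nb .#.#.: next=.  (t=0,i=11, bit10=0)
  nb .#..#: next=.  (t=3,i=0, bit9=0)
  nb .#...: next=.  (t=1,i=8, bit8=0)
  nb ..###: next=.  (t=2,i=0, bit7=0)
  nb ..##.: next=#  (t=0,i=18, bit6=1)
  nb ..#.#: next=.  (t=0,i=3, bit5=0)
  nb ..#..: next=#  (t=1,i=7, bit4=1)
  nb ...##: next=#  (t=2,i=21, bit3=1)
  nb ...#.: next=.  (t=0,i=9, bit2=0)
  nb ....#: next=.  (t=1,i=5, bit1=0)
  nb .....: next=#  (t=1,i=1, bit0=1)
  bits 11111101100000010100000001011001 = 4253106265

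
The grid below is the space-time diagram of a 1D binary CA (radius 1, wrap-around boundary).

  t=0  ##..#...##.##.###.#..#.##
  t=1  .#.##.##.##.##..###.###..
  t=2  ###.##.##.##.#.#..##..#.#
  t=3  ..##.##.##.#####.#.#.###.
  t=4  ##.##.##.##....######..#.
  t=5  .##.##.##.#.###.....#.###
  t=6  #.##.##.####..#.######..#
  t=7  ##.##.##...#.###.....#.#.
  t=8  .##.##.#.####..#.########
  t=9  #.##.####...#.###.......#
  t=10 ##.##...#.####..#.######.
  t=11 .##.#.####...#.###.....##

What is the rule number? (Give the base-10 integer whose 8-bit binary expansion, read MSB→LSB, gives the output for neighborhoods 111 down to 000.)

  nb ###: next=.  (t=0,i=0, bit7=0)
  nb ##.: next=#  (t=0,i=1, bit6=1)
  nb #.#: next=#  (t=0,i=10, bit5=1)
  nb #..: next=.  (t=0,i=2, bit4=0)
  nb .##: next=.  (t=0,i=8, bit3=0)
  nb .#.: next=#  (t=0,i=4, bit2=1)
  nb ..#: next=#  (t=0,i=3, bit1=1)
  nb ...: next=#  (t=0,i=6, bit0=1)
  bits 01100111 = 103

103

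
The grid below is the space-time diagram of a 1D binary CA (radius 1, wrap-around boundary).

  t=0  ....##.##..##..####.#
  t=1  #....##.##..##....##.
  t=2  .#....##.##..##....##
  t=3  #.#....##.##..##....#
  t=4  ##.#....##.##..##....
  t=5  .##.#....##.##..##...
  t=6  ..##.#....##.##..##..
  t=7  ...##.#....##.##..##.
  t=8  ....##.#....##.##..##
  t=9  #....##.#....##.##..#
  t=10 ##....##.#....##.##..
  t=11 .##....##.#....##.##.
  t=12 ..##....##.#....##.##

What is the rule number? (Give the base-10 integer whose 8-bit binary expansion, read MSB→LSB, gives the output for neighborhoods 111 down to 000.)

112

  nb ###: next=.  (t=0,i=16, bit7=0)
  nb ##.: next=#  (t=0,i=5, bit6=1)
  nb #.#: next=#  (t=0,i=6, bit5=1)
  nb #..: next=#  (t=0,i=0, bit4=1)
  nb .##: next=.  (t=0,i=4, bit3=0)
  nb .#.: next=.  (t=0,i=20, bit2=0)
  nb ..#: next=.  (t=0,i=3, bit1=0)
  nb ...: next=.  (t=0,i=1, bit0=0)
  bits 01110000 = 112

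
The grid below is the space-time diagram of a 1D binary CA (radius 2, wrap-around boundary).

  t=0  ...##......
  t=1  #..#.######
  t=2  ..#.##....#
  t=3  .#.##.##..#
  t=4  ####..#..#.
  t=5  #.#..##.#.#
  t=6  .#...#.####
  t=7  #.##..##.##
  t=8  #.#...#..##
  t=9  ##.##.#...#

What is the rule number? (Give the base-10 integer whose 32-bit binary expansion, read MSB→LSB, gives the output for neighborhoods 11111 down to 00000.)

  nb #####: next=.  (t=1,i=7, bit31=0)
  nb ####.: next=#  (t=1,i=10, bit30=1)
  nb ###.#: next=#  (t=6,i=10, bit29=1)
  nb ###..: next=.  (t=1,i=0, bit28=0)
  nb ##.##: next=.  (t=3,i=5, bit27=0)
  nb ##.#.: next=#  (t=5,i=1, bit26=1)
  nb ##..#: next=.  (t=1,i=1, bit25=0)
  nb ##...: next=#  (t=0,i=5, bit24=1)
  nb #.###: next=#  (t=1,i=5, bit23=1)
  nb #.##.: next=#  (t=2,i=4, bit22=1)
  nb #.#.#: next=#  (t=3,i=1, bit21=1)
  nb #.#..: next=.  (t=5,i=2, bit20=0)
  nb #..##: next=.  (t=5,i=4, bit19=0)
  nb #..#.: next=#  (t=1,i=2, bit18=1)
  nb #...#: next=#  (t=6,i=3, bit17=1)
  nb #....: next=#  (t=0,i=6, bit16=1)
  nb .####: next=.  (t=1,i=6, bit15=0)
  nb .###.: next=#  (t=7,i=10, bit14=1)
  nb .##.#: next=.  (t=3,i=4, bit13=0)
  nb .##..: next=.  (t=0,i=4, bit12=0)
  nb .#.##: next=#  (t=1,i=4, bit11=1)
  nb .#.#.: next=#  (t=3,i=0, bit10=1)
  nb .#..#: next=.  (t=2,i=0, bit9=0)
  nb .#...: next=#  (t=6,i=2, bit8=1)
  nb ..###: next=.  (t=8,i=9, bit7=0)
  nb ..##.: next=#  (t=0,i=3, bit6=1)
  nb ..#.#: next=.  (t=1,i=3, bit5=0)
  nb ..#..: next=#  (t=2,i=10, bit4=1)
  nb ...##: next=.  (t=0,i=2, bit3=0)
  nb ...#.: next=.  (t=2,i=9, bit2=0)
  nb ....#: next=.  (t=0,i=1, bit1=0)
  nb .....: next=#  (t=0,i=0, bit0=1)
  bits 01100101111001110100110101010001 = 1709657425

1709657425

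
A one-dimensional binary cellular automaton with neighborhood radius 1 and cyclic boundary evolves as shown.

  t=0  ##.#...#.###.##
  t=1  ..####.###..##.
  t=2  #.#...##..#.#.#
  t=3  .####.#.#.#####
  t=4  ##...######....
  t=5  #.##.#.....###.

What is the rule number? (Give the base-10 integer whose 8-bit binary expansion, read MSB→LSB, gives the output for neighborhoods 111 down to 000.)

61

  nb ###: next=.  (t=0,i=0, bit7=0)
  nb ##.: next=.  (t=0,i=1, bit6=0)
  nb #.#: next=#  (t=0,i=2, bit5=1)
  nb #..: next=#  (t=0,i=4, bit4=1)
  nb .##: next=#  (t=0,i=9, bit3=1)
  nb .#.: next=#  (t=0,i=3, bit2=1)
  nb ..#: next=.  (t=0,i=6, bit1=0)
  nb ...: next=#  (t=0,i=5, bit0=1)
  bits 00111101 = 61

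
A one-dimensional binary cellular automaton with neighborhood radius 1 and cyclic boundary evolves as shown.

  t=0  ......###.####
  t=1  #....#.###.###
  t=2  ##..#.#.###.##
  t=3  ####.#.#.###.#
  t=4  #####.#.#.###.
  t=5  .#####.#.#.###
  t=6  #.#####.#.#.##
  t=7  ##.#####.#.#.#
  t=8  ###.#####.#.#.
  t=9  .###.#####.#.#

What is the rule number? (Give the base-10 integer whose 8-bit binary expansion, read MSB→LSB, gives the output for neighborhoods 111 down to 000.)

  ###|#  b7=1 t=0,i=7
  ##.|#  b6=1 t=0,i=8
  #.#|#  b5=1 t=0,i=9
  #..|#  b4=1 t=0,i=0
  .##|.  b3=0 t=0,i=6
  .#.|.  b2=0 t=1,i=5
  ..#|#  b1=1 t=0,i=5
  ...|.  b0=0 t=0,i=1
  bits 11110010 = 242

242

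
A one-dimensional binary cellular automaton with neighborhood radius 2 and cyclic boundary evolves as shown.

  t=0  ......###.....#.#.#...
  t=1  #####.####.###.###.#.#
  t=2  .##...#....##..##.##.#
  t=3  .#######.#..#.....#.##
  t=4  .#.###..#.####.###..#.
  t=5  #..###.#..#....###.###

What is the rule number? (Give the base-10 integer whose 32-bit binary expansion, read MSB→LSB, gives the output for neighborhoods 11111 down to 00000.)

  #####|#  b31=1 t=1,i=1
  ####.|.  b30=0 t=1,i=3
  ###.#|.  b29=0 t=1,i=4
  ###..|#  b28=1 t=0,i=8
  ##.##|.  b27=0 t=1,i=5
  ##.#.|#  b26=1 t=1,i=18
  ##..#|.  b25=0 t=2,i=13
  ##...|#  b24=1 t=0,i=9
  #.###|#  b23=1 t=1,i=6
  #.##.|#  b22=1 t=2,i=1
  #.#.#|#  b21=1 t=0,i=16
  #.#..|.  b20=0 t=0,i=18
  #..##|.  b19=0 t=2,i=14
  #..#.|#  b18=1 t=3,i=11
  #...#|#  b17=1 t=2,i=4
  #....|.  b16=0 t=0,i=10
  .####|.  b15=0 t=1,i=0
  .###.|#  b14=1 t=0,i=7
  .##.#|.  b13=0 t=2,i=16
  .##..|#  b12=1 t=2,i=2
  .#.##|.  b11=0 t=1,i=20
  .#.#.|#  b10=1 t=0,i=15
  .#..#|#  b9=1 t=3,i=10
  .#...|#  b8=1 t=0,i=19
  ..###|#  b7=1 t=0,i=6
  ..##.|.  b6=0 t=2,i=11
  ..#.#|.  b5=0 t=0,i=14
  ..#..|#  b4=1 t=2,i=6
  ...##|.  b3=0 t=0,i=5
  ...#.|#  b2=1 t=0,i=13
  ....#|#  b1=1 t=0,i=4
  .....|#  b0=1 t=0,i=0
  bits 10010101111001100101011110010111 = 2514900887

2514900887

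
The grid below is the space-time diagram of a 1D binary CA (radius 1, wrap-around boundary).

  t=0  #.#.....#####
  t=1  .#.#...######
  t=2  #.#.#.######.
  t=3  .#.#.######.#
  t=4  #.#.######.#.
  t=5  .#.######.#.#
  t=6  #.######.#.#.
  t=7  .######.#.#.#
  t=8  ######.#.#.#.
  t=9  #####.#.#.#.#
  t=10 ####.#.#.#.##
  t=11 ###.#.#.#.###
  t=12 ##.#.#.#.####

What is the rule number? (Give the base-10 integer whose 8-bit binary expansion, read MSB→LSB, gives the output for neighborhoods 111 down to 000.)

186

  ### -> #   bit 7 = 1  t=0,i=9
  ##. -> .   bit 6 = 0  t=0,i=0
  #.# -> #   bit 5 = 1  t=0,i=1
  #.. -> #   bit 4 = 1  t=0,i=3
  .## -> #   bit 3 = 1  t=0,i=8
  .#. -> .   bit 2 = 0  t=0,i=2
  ..# -> #   bit 1 = 1  t=0,i=7
  ... -> .   bit 0 = 0  t=0,i=4
  bits 10111010 = 186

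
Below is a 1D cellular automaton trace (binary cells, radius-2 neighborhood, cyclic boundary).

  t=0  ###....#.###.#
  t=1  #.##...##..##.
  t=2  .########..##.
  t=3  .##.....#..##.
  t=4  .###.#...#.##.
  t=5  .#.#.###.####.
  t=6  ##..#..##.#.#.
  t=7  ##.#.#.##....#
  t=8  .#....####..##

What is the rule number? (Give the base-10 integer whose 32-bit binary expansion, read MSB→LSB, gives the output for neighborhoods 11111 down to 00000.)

961985513

  [31] ##### => .  t=2,i=3
  [30] ####. => .  t=0,i=1
  [29] ###.# => #  t=0,i=11
  [28] ###.. => #  t=0,i=2
  [27] ##.## => #  t=0,i=12
  [26] ##.#. => .  t=1,i=13
  [25] ##..# => .  t=1,i=9
  [24] ##... => #  t=0,i=3
  [23] #.### => .  t=0,i=9
  [22] #.##. => #  t=1,i=2
  [21] #.#.# => .  t=1,i=0
  [20] #.#.. => #  t=4,i=5
  [19] #..## => .  t=1,i=10
  [18] #..#. => #  t=5,i=0
  [17] #...# => #  t=1,i=5
  [16] #.... => .  t=0,i=4
  [15] .#### => #  t=0,i=0
  [14] .###. => .  t=0,i=10
  [13] .##.# => #  t=1,i=12
  [12] .##.. => #  t=1,i=3
  [11] .#.## => #  t=0,i=8
  [10] .#.#. => .  t=5,i=2
  [9] .#..# => #  t=3,i=9
  [8] .#... => #  t=4,i=6
  [7] ..### => #  t=2,i=1
  [6] ..##. => #  t=1,i=7
  [5] ..#.# => #  t=0,i=7
  [4] ..#.. => .  t=3,i=8
  [3] ...## => #  t=1,i=6
  [2] ...#. => .  t=0,i=6
  [1] ....# => .  t=0,i=5
  [0] ..... => #  t=3,i=5
  bits 00111001010101101011101111101001 = 961985513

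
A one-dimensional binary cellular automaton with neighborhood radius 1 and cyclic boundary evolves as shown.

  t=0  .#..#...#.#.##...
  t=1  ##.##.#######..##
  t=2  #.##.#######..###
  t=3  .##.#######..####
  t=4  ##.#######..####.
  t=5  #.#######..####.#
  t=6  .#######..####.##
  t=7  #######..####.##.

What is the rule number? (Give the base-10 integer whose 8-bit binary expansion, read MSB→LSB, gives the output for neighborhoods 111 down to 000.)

175

  [7] ### => #  t=1,i=0
  [6] ##. => .  t=0,i=13
  [5] #.# => #  t=0,i=9
  [4] #.. => .  t=0,i=2
  [3] .## => #  t=0,i=12
  [2] .#. => #  t=0,i=1
  [1] ..# => #  t=0,i=0
  [0] ... => #  t=0,i=6
  bits 10101111 = 175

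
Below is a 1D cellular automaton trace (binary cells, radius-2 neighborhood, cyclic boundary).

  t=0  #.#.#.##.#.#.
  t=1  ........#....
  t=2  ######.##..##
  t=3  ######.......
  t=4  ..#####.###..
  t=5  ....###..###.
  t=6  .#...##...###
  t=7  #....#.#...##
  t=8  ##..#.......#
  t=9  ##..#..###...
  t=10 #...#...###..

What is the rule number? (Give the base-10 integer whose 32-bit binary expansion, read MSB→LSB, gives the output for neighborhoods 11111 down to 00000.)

  nb #####: next=#  (t=2,i=0, bit31=1)
  nb ####.: next=#  (t=2,i=4, bit30=1)
  nb ###.#: next=#  (t=2,i=5, bit29=1)
  nb ###..: next=#  (t=3,i=5, bit28=1)
  nb ##.##: next=.  (t=2,i=6, bit27=0)
  nb ##.#.: next=#  (t=0,i=8, bit26=1)
  nb ##..#: next=.  (t=2,i=9, bit25=0)
  nb ##...: next=#  (t=3,i=6, bit24=1)
  nb #.###: next=.  (t=4,i=8, bit23=0)
  nb #.##.: next=.  (t=0,i=6, bit22=0)
  nb #.#.#: next=.  (t=0,i=0, bit21=0)
  nb #.#..: next=.  (t=6,i=1, bit20=0)
  nb #..##: next=.  (t=2,i=10, bit19=0)
  nb #..#.: next=.  (t=8,i=3, bit18=0)
  nb #...#: next=.  (t=6,i=3, bit17=0)
  nb #....: next=.  (t=1,i=10, bit16=0)
  nb .####: next=.  (t=2,i=12, bit15=0)
  nb .###.: next=#  (t=4,i=9, bit14=1)
  nb .##.#: next=.  (t=0,i=7, bit13=0)
  nb .##..: next=.  (t=2,i=8, bit12=0)
  nb .#.##: next=.  (t=0,i=5, bit11=0)
  nb .#.#.: next=.  (t=0,i=1, bit10=0)
  nb .#..#: next=.  (t=9,i=5, bit9=0)
  nb .#...: next=.  (t=1,i=9, bit8=0)
  nb ..###: next=.  (t=2,i=11, bit7=0)
  nb ..##.: next=#  (t=6,i=5, bit6=1)
  nb ..#.#: next=.  (t=7,i=5, bit5=0)
  nb ..#..: next=#  (t=1,i=8, bit4=1)
  nb ...##: next=.  (t=3,i=12, bit3=0)
  nb ...#.: next=#  (t=1,i=7, bit2=1)
  nb ....#: next=.  (t=1,i=6, bit1=0)
  nb .....: next=#  (t=1,i=0, bit0=1)
  bits 11110101000000000100000001010101 = 4110434389

4110434389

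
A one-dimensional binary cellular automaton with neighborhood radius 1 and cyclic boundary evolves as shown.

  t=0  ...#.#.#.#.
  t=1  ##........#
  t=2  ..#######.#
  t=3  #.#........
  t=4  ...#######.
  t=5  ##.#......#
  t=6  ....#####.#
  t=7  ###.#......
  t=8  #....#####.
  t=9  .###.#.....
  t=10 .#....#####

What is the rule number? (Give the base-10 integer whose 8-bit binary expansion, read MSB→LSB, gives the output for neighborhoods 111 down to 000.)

25

  [7] ### => .  t=1,i=0
  [6] ##. => .  t=1,i=1
  [5] #.# => .  t=0,i=4
  [4] #.. => #  t=0,i=10
  [3] .## => #  t=1,i=10
  [2] .#. => .  t=0,i=3
  [1] ..# => .  t=0,i=2
  [0] ... => #  t=0,i=0
  bits 00011001 = 25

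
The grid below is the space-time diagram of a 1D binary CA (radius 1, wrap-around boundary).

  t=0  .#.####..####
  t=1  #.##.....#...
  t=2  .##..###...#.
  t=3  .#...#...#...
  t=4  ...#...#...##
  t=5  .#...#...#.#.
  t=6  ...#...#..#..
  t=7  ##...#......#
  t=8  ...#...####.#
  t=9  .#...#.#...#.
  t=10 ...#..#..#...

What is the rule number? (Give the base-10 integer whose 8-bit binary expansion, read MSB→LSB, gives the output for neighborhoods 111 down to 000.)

  nb ###: next=.  (t=0,i=4, bit7=0)
  nb ##.: next=.  (t=0,i=6, bit6=0)
  nb #.#: next=#  (t=0,i=0, bit5=1)
  nb #..: next=.  (t=0,i=7, bit4=0)
  nb .##: next=#  (t=0,i=3, bit3=1)
  nb .#.: next=.  (t=0,i=1, bit2=0)
  nb ..#: next=.  (t=0,i=8, bit1=0)
  nb ...: next=#  (t=1,i=5, bit0=1)
  bits 00101001 = 41

41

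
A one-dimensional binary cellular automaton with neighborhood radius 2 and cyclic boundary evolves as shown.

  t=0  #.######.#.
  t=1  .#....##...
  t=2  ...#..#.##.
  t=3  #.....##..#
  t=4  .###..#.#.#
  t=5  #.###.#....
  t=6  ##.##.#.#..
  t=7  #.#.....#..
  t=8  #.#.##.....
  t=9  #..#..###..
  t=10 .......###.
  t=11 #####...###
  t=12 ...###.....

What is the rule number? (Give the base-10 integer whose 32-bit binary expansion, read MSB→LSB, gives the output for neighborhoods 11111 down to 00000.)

  nb #####: next=.  (t=0,i=4, bit31=0)
  nb ####.: next=#  (t=0,i=6, bit30=1)
  nb ###.#: next=#  (t=0,i=7, bit29=1)
  nb ###..: next=#  (t=4,i=3, bit28=1)
  nb ##.##: next=#  (t=6,i=2, bit27=1)
  nb ##.#.: next=.  (t=0,i=8, bit26=0)
  nb ##..#: next=#  (t=3,i=8, bit25=1)
  nb ##...: next=#  (t=1,i=8, bit24=1)
  nb #.###: next=.  (t=0,i=2, bit23=0)
  nb #.##.: next=.  (t=2,i=8, bit22=0)
  nb #.#.#: next=.  (t=0,i=0, bit21=0)
  nb #.#..: next=#  (t=5,i=6, bit20=1)
  nb #..##: next=.  (t=3,i=9, bit19=0)
  nb #..#.: next=.  (t=2,i=5, bit18=0)
  nb #...#: next=.  (t=11,i=6, bit17=0)
  nb #....: next=#  (t=1,i=3, bit16=1)
  nb .####: next=.  (t=0,i=3, bit15=0)
  nb .###.: next=#  (t=4,i=2, bit14=1)
  nb .##.#: next=.  (t=6,i=1, bit13=0)
  nb .##..: next=.  (t=1,i=7, bit12=0)
  nb .#.##: next=#  (t=0,i=1, bit11=1)
  nb .#.#.: next=.  (t=0,i=10, bit10=0)
  nb .#..#: next=.  (t=2,i=4, bit9=0)
  nb .#...: next=.  (t=1,i=2, bit8=0)
  nb ..###: next=.  (t=9,i=6, bit7=0)
  nb ..##.: next=#  (t=1,i=6, bit6=1)
  nb ..#.#: next=#  (t=2,i=6, bit5=1)
  nb ..#..: next=.  (t=1,i=1, bit4=0)
  nb ...##: next=.  (t=1,i=5, bit3=0)
  nb ...#.: next=.  (t=1,i=0, bit2=0)
  nb ....#: next=.  (t=1,i=4, bit1=0)
  nb .....: next=#  (t=3,i=3, bit0=1)
  bits 01111011000100010100100001100001 = 2064730209

2064730209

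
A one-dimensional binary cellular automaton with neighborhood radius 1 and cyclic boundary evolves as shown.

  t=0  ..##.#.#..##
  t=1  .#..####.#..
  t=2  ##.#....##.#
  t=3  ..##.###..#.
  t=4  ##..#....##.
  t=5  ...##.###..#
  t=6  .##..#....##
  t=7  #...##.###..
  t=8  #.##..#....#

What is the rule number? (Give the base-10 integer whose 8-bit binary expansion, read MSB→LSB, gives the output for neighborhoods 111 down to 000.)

  [7] ### => .  t=1,i=5
  [6] ##. => .  t=0,i=3
  [5] #.# => #  t=0,i=4
  [4] #.. => .  t=0,i=0
  [3] .## => .  t=0,i=2
  [2] .#. => #  t=0,i=5
  [1] ..# => #  t=0,i=1
  [0] ... => #  t=1,i=11
  bits 00100111 = 39

39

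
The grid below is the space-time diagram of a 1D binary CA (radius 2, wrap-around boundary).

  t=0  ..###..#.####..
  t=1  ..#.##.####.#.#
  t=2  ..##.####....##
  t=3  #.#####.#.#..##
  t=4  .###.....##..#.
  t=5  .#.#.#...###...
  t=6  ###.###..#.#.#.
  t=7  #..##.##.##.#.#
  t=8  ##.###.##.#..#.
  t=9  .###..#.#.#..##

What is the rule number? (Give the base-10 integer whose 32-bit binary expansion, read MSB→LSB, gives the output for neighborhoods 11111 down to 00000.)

445758948

  ##### -> .   bit 31 = 0  t=3,i=4
  ####. -> .   bit 30 = 0  t=0,i=11
  ###.# -> .   bit 29 = 0  t=1,i=10
  ###.. -> #   bit 28 = 1  t=0,i=4
  ##.## -> #   bit 27 = 1  t=1,i=6
  ##.#. -> .   bit 26 = 0  t=1,i=11
  ##..# -> #   bit 25 = 1  t=0,i=5
  ##... -> .   bit 24 = 0  t=0,i=13
  #.### -> #   bit 23 = 1  t=0,i=9
  #.##. -> .   bit 22 = 0  t=1,i=4
  #.#.# -> .   bit 21 = 0  t=1,i=12
  #.#.. -> #   bit 20 = 1  t=1,i=14
  #..## -> .   bit 19 = 0  t=2,i=1
  #..#. -> .   bit 18 = 0  t=0,i=6
  #...# -> .   bit 17 = 0  t=5,i=7
  #.... -> #   bit 16 = 1  t=0,i=14
  .#### -> #   bit 15 = 1  t=0,i=10
  .###. -> .   bit 14 = 0  t=0,i=3
  .##.# -> #   bit 13 = 1  t=1,i=5
  .##.. -> #   bit 12 = 1  t=2,i=14
  .#.## -> #   bit 11 = 1  t=0,i=8
  .#.#. -> #   bit 10 = 1  t=1,i=13
  .#..# -> .   bit 9 = 0  t=1,i=0
  .#... -> #   bit 8 = 1  t=5,i=6
  ..### -> #   bit 7 = 1  t=0,i=2
  ..##. -> #   bit 6 = 1  t=2,i=2
  ..#.# -> #   bit 5 = 1  t=0,i=7
  ..#.. -> .   bit 4 = 0  t=4,i=13
  ...## -> .   bit 3 = 0  t=0,i=1
  ...#. -> #   bit 2 = 1  t=5,i=0
  ....# -> .   bit 1 = 0  t=0,i=0
  ..... -> .   bit 0 = 0  t=4,i=6
  bits 00011010100100011011110111100100 = 445758948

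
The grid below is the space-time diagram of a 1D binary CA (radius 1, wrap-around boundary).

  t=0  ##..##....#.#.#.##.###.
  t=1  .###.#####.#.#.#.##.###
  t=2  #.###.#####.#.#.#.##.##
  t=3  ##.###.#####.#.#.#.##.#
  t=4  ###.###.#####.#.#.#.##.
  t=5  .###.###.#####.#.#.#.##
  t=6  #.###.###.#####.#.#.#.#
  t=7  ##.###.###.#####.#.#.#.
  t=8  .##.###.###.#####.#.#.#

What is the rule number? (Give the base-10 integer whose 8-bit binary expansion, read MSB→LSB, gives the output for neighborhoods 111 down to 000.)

243

  ### -> #   bit 7 = 1  t=0,i=20
  ##. -> #   bit 6 = 1  t=0,i=1
  #.# -> #   bit 5 = 1  t=0,i=11
  #.. -> #   bit 4 = 1  t=0,i=2
  .## -> .   bit 3 = 0  t=0,i=0
  .#. -> .   bit 2 = 0  t=0,i=10
  ..# -> #   bit 1 = 1  t=0,i=3
  ... -> #   bit 0 = 1  t=0,i=7
  bits 11110011 = 243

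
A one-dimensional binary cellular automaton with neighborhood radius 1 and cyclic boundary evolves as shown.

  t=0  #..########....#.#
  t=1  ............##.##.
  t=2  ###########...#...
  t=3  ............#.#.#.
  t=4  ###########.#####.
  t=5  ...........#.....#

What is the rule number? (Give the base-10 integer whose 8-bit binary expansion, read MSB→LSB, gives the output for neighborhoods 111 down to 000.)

37

  [7] ### => .  t=0,i=4
  [6] ##. => .  t=0,i=0
  [5] #.# => #  t=0,i=16
  [4] #.. => .  t=0,i=1
  [3] .## => .  t=0,i=3
  [2] .#. => #  t=0,i=15
  [1] ..# => .  t=0,i=2
  [0] ... => #  t=0,i=12
  bits 00100101 = 37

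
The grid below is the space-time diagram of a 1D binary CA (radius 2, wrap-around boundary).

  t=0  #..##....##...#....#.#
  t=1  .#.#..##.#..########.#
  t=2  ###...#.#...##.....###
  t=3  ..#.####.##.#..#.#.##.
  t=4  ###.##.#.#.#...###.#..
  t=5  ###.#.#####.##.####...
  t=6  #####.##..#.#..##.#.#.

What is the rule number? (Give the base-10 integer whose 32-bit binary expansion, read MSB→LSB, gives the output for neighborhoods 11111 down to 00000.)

920897014

  ##### -> .   bit 31 = 0  t=1,i=14
  ####. -> .   bit 30 = 0  t=1,i=18
  ###.# -> #   bit 29 = 1  t=1,i=19
  ###.. -> #   bit 28 = 1  t=2,i=2
  ##.## -> .   bit 27 = 0  t=3,i=8
  ##.#. -> #   bit 26 = 1  t=1,i=8
  ##..# -> #   bit 25 = 1  t=0,i=1
  ##... -> .   bit 24 = 0  t=0,i=5
  #.### -> #   bit 23 = 1  t=3,i=4
  #.##. -> #   bit 22 = 1  t=0,i=21
  #.#.# -> #   bit 21 = 1  t=1,i=1
  #.#.. -> .   bit 20 = 0  t=1,i=3
  #..## -> .   bit 19 = 0  t=0,i=2
  #..#. -> .   bit 18 = 0  t=3,i=14
  #...# -> #   bit 17 = 1  t=0,i=12
  #.... -> #   bit 16 = 1  t=0,i=6
  .#### -> #   bit 15 = 1  t=1,i=13
  .###. -> #   bit 14 = 1  t=4,i=1
  .##.# -> .   bit 13 = 0  t=1,i=7
  .##.. -> .   bit 12 = 0  t=0,i=0
  .#.## -> .   bit 11 = 0  t=0,i=20
  .#.#. -> #   bit 10 = 1  t=1,i=0
  .#..# -> .   bit 9 = 0  t=1,i=4
  .#... -> #   bit 8 = 1  t=0,i=15
  ..### -> #   bit 7 = 1  t=1,i=12
  ..##. -> #   bit 6 = 1  t=0,i=3
  ..#.# -> #   bit 5 = 1  t=0,i=19
  ..#.. -> #   bit 4 = 1  t=0,i=14
  ...## -> .   bit 3 = 0  t=0,i=8
  ...#. -> #   bit 2 = 1  t=0,i=13
  ....# -> #   bit 1 = 1  t=0,i=7
  ..... -> .   bit 0 = 0  t=2,i=16
  bits 00110110111000111100010111110110 = 920897014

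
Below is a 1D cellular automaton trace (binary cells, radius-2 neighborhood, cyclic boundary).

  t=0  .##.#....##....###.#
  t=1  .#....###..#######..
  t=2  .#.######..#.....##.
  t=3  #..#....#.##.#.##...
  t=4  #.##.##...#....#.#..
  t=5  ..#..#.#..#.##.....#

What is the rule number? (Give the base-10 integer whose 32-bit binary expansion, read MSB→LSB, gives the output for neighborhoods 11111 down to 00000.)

  [31] ##### => .  t=1,i=13
  [30] ####. => .  t=1,i=16
  [29] ###.# => #  t=0,i=17
  [28] ###.. => #  t=1,i=8
  [27] ##.## => .  t=4,i=4
  [26] ##.#. => .  t=0,i=3
  [25] ##..# => .  t=1,i=9
  [24] ##... => #  t=0,i=11
  [23] #.### => #  t=2,i=3
  [22] #.##. => #  t=0,i=1
  [21] #.#.# => .  t=0,i=19
  [20] #.#.. => .  t=0,i=4
  [19] #..## => .  t=1,i=10
  [18] #..#. => #  t=2,i=0
  [17] #...# => .  t=1,i=19
  [16] #.... => #  t=0,i=6
  [15] .#### => .  t=1,i=12
  [14] .###. => #  t=0,i=16
  [13] .##.# => .  t=0,i=2
  [12] .##.. => .  t=0,i=10
  [11] .#.## => .  t=0,i=0
  [10] .#.#. => .  t=4,i=16
  [9] .#..# => .  t=3,i=1
  [8] .#... => .  t=0,i=5
  [7] ..### => #  t=0,i=15
  [6] ..##. => .  t=0,i=9
  [5] ..#.# => .  t=2,i=1
  [4] ..#.. => #  t=1,i=1
  [3] ...## => #  t=0,i=8
  [2] ...#. => .  t=1,i=0
  [1] ....# => #  t=0,i=7
  [0] ..... => .  t=2,i=14
  bits 00110001110001010100000010011010 = 835010714

835010714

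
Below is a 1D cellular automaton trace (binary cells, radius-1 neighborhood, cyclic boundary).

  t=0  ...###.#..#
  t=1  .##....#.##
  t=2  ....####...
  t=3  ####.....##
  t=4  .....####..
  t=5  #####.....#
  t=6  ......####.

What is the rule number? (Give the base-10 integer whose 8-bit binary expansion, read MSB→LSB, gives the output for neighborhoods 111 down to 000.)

  ### -> .   bit 7 = 0  t=0,i=4
  ##. -> .   bit 6 = 0  t=0,i=5
  #.# -> .   bit 5 = 0  t=0,i=6
  #.. -> .   bit 4 = 0  t=0,i=0
  .## -> .   bit 3 = 0  t=0,i=3
  .#. -> #   bit 2 = 1  t=0,i=7
  ..# -> #   bit 1 = 1  t=0,i=2
  ... -> #   bit 0 = 1  t=0,i=1
  bits 00000111 = 7

7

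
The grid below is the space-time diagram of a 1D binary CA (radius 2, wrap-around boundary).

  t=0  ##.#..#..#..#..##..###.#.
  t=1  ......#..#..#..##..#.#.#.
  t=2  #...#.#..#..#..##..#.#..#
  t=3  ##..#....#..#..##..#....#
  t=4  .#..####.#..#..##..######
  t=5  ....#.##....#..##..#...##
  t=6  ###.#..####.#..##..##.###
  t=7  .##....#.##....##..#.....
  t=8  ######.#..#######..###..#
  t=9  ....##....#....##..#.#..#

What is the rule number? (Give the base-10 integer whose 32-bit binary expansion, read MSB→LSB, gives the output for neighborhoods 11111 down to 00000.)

1897992698

  nb #####: next=.  (t=4,i=21, bit31=0)
  nb ####.: next=#  (t=4,i=6, bit30=1)
  nb ###.#: next=#  (t=0,i=21, bit29=1)
  nb ###..: next=#  (t=3,i=1, bit28=1)
  nb ##.##: next=.  (t=6,i=21, bit27=0)
  nb ##.#.: next=.  (t=0,i=2, bit26=0)
  nb ##..#: next=.  (t=0,i=17, bit25=0)
  nb ##...: next=#  (t=2,i=1, bit24=1)
  nb #.###: next=.  (t=6,i=22, bit23=0)
  nb #.##.: next=.  (t=0,i=0, bit22=0)
  nb #.#.#: next=#  (t=0,i=23, bit21=1)
  nb #.#..: next=.  (t=0,i=3, bit20=0)
  nb #..##: next=.  (t=0,i=14, bit19=0)
  nb #..#.: next=.  (t=0,i=5, bit18=0)
  nb #...#: next=.  (t=2,i=2, bit17=0)
  nb #....: next=#  (t=1,i=0, bit16=1)
  nb .####: next=.  (t=4,i=5, bit15=0)
  nb .###.: next=.  (t=0,i=20, bit14=0)
  nb .##.#: next=.  (t=0,i=1, bit13=0)
  nb .##..: next=#  (t=0,i=16, bit12=1)
  nb .#.##: next=.  (t=0,i=24, bit11=0)
  nb .#.#.: next=.  (t=1,i=20, bit10=0)
  nb .#..#: next=.  (t=0,i=4, bit9=0)
  nb .#...: next=#  (t=1,i=24, bit8=1)
  nb ..###: next=#  (t=0,i=19, bit7=1)
  nb ..##.: next=#  (t=0,i=15, bit6=1)
  nb ..#.#: next=#  (t=1,i=19, bit5=1)
  nb ..#..: next=#  (t=0,i=6, bit4=1)
  nb ...##: next=#  (t=3,i=23, bit3=1)
  nb ...#.: next=.  (t=1,i=5, bit2=0)
  nb ....#: next=#  (t=1,i=4, bit1=1)
  nb .....: next=.  (t=1,i=1, bit0=0)
  bits 01110001001000010001000111111010 = 1897992698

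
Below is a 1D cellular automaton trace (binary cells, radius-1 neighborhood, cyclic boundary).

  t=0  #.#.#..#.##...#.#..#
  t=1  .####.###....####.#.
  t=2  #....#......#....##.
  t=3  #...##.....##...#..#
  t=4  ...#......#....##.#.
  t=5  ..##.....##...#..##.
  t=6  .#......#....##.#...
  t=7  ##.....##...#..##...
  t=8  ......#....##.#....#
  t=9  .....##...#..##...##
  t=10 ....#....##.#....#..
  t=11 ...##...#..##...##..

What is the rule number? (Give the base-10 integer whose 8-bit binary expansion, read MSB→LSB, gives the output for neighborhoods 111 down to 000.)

38

  ###|.  b7=0 t=1,i=2
  ##.|.  b6=0 t=0,i=0
  #.#|#  b5=1 t=0,i=1
  #..|.  b4=0 t=0,i=5
  .##|.  b3=0 t=0,i=9
  .#.|#  b2=1 t=0,i=2
  ..#|#  b1=1 t=0,i=6
  ...|.  b0=0 t=0,i=12
  bits 00100110 = 38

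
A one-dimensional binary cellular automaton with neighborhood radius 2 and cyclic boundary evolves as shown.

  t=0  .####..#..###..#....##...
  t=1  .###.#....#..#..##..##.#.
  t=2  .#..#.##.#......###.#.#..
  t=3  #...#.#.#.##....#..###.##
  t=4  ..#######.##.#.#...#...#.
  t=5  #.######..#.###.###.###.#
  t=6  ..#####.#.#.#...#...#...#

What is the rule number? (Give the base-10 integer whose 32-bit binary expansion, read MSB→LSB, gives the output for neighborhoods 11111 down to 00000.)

  ##### -> #   bit 31 = 1  t=4,i=4
  ####. -> #   bit 30 = 1  t=0,i=3
  ###.# -> .   bit 29 = 0  t=1,i=3
  ###.. -> .   bit 28 = 0  t=0,i=4
  ##.## -> .   bit 27 = 0  t=3,i=22
  ##.#. -> #   bit 26 = 1  t=1,i=4
  ##..# -> #   bit 25 = 1  t=0,i=5
  ##... -> .   bit 24 = 0  t=0,i=22
  #.### -> #   bit 23 = 1  t=3,i=23
  #.##. -> #   bit 22 = 1  t=2,i=6
  #.#.# -> #   bit 21 = 1  t=2,i=20
  #.#.. -> .   bit 20 = 0  t=1,i=5
  #..## -> .   bit 19 = 0  t=0,i=9
  #..#. -> .   bit 18 = 0  t=0,i=6
  #...# -> #   bit 17 = 1  t=2,i=24
  #.... -> #   bit 16 = 1  t=0,i=17
  .#### -> #   bit 15 = 1  t=0,i=2
  .###. -> .   bit 14 = 0  t=0,i=11
  .##.# -> .   bit 13 = 0  t=1,i=21
  .##.. -> #   bit 12 = 1  t=0,i=21
  .#.## -> .   bit 11 = 0  t=2,i=5
  .#.#. -> #   bit 10 = 1  t=2,i=21
  .#..# -> .   bit 9 = 0  t=0,i=8
  .#... -> #   bit 8 = 1  t=0,i=16
  ..### -> #   bit 7 = 1  t=0,i=1
  ..##. -> #   bit 6 = 1  t=0,i=20
  ..#.# -> #   bit 5 = 1  t=2,i=4
  ..#.. -> .   bit 4 = 0  t=0,i=7
  ...## -> .   bit 3 = 0  t=0,i=0
  ...#. -> #   bit 2 = 1  t=1,i=9
  ....# -> .   bit 1 = 0  t=0,i=18
  ..... -> .   bit 0 = 0  t=2,i=12
  bits 11000110111000111001010111100100 = 3336803812

3336803812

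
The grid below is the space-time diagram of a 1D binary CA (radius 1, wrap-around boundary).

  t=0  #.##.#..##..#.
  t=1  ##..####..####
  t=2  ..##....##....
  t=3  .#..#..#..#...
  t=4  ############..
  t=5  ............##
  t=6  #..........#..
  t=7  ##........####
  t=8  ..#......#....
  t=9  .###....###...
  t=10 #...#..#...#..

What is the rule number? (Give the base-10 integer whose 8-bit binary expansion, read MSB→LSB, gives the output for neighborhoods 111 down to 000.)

54

  ### -> .   bit 7 = 0  t=1,i=0
  ##. -> .   bit 6 = 0  t=0,i=3
  #.# -> #   bit 5 = 1  t=0,i=1
  #.. -> #   bit 4 = 1  t=0,i=6
  .## -> .   bit 3 = 0  t=0,i=2
  .#. -> #   bit 2 = 1  t=0,i=0
  ..# -> #   bit 1 = 1  t=0,i=7
  ... -> .   bit 0 = 0  t=2,i=0
  bits 00110110 = 54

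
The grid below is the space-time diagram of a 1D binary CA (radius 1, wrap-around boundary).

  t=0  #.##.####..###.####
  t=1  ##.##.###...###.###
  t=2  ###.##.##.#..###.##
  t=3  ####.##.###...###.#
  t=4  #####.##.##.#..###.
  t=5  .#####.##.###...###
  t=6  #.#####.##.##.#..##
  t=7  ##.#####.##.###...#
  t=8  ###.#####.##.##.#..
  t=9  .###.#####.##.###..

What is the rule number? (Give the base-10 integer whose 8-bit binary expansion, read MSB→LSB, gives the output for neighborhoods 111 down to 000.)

229

  [7] ### => #  t=0,i=6
  [6] ##. => #  t=0,i=0
  [5] #.# => #  t=0,i=1
  [4] #.. => .  t=0,i=9
  [3] .## => .  t=0,i=2
  [2] .#. => #  t=2,i=10
  [1] ..# => .  t=0,i=10
  [0] ... => #  t=1,i=10
  bits 11100101 = 229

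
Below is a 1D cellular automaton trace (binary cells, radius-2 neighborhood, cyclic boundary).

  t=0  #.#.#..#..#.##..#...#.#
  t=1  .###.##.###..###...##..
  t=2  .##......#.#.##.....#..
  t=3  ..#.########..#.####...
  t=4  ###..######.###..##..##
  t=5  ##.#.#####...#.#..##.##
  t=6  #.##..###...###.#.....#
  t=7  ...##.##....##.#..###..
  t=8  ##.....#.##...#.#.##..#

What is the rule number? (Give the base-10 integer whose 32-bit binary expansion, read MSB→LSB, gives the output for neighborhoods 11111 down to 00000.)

  #####|#  b31=1 t=3,i=6
  ####.|#  b30=1 t=3,i=10
  ###.#|.  b29=0 t=1,i=3
  ###..|.  b28=0 t=1,i=10
  ##.##|.  b27=0 t=1,i=4
  ##.#.|#  b26=1 t=0,i=1
  ##..#|#  b25=1 t=0,i=14
  ##...|.  b24=0 t=1,i=16
  #.###|.  b23=0 t=1,i=8
  #.##.|.  b22=0 t=0,i=12
  #.#.#|#  b21=1 t=0,i=2
  #.#..|.  b20=0 t=0,i=4
  #..##|.  b19=0 t=1,i=12
  #..#.|#  b18=1 t=0,i=6
  #...#|.  b17=0 t=0,i=18
  #....|#  b16=1 t=2,i=4
  .####|#  b15=1 t=3,i=5
  .###.|#  b14=1 t=1,i=2
  .##.#|.  b13=0 t=0,i=0
  .##..|#  b12=1 t=0,i=13
  .#.##|.  b11=0 t=0,i=11
  .#.#.|#  b10=1 t=0,i=3
  .#..#|#  b9=1 t=0,i=5
  .#...|.  b8=0 t=0,i=17
  ..###|#  b7=1 t=1,i=1
  ..##.|.  b6=0 t=1,i=19
  ..#.#|#  b5=1 t=0,i=10
  ..#..|.  b4=0 t=0,i=7
  ...##|.  b3=0 t=1,i=0
  ...#.|#  b2=1 t=0,i=19
  ....#|#  b1=1 t=2,i=7
  .....|#  b0=1 t=2,i=5
  bits 11000110001001011101011010100111 = 3324368551

3324368551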